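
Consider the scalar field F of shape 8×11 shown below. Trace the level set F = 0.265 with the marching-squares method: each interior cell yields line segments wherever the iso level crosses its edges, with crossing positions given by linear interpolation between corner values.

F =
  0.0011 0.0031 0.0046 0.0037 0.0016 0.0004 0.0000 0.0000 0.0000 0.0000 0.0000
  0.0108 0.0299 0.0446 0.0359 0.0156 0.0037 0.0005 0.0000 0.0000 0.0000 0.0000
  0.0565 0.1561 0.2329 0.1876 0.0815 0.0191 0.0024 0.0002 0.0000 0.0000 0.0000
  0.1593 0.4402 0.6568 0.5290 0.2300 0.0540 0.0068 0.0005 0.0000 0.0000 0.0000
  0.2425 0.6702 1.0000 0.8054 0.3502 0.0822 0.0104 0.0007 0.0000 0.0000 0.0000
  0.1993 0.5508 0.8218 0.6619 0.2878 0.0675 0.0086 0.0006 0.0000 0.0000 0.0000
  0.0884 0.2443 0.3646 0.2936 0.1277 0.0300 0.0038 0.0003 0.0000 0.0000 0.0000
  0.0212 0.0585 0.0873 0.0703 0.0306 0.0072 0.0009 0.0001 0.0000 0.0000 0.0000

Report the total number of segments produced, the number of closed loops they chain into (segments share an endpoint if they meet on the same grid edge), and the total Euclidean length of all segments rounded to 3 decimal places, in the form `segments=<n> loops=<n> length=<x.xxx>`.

cell (2,0): code 0100 → (2.383,1.000)–(3.000,0.376)
cell (2,1): code 1100 → (2.076,2.000)–(2.383,1.000)
cell (2,2): code 1100 → (2.227,3.000)–(2.076,2.000)
cell (2,3): code 1000 → (3.000,3.883)–(2.227,3.000)
cell (3,0): code 0110 → (3.000,0.376)–(4.000,0.053)
cell (3,3): code 1101 → (3.291,4.000)–(3.000,3.883)
cell (3,4): code 1000 → (4.000,4.318)–(3.291,4.000)
cell (4,0): code 0110 → (4.000,0.053)–(5.000,0.187)
cell (4,4): code 1001 → (5.000,4.103)–(4.000,4.318)
cell (5,0): code 0010 → (5.000,0.187)–(5.932,1.000)
cell (5,1): code 0111 → (5.932,1.000)–(6.000,1.172)
cell (5,3): code 1011 → (6.000,3.172)–(5.142,4.000)
cell (5,4): code 0001 → (5.142,4.000)–(5.000,4.103)
cell (6,1): code 0010 → (6.000,1.172)–(6.359,2.000)
cell (6,2): code 0011 → (6.359,2.000)–(6.128,3.000)
cell (6,3): code 0001 → (6.128,3.000)–(6.000,3.172)
total: 16 segments, chained into 1 closed loop(s), length Σ = 13.215310

segments=16 loops=1 length=13.215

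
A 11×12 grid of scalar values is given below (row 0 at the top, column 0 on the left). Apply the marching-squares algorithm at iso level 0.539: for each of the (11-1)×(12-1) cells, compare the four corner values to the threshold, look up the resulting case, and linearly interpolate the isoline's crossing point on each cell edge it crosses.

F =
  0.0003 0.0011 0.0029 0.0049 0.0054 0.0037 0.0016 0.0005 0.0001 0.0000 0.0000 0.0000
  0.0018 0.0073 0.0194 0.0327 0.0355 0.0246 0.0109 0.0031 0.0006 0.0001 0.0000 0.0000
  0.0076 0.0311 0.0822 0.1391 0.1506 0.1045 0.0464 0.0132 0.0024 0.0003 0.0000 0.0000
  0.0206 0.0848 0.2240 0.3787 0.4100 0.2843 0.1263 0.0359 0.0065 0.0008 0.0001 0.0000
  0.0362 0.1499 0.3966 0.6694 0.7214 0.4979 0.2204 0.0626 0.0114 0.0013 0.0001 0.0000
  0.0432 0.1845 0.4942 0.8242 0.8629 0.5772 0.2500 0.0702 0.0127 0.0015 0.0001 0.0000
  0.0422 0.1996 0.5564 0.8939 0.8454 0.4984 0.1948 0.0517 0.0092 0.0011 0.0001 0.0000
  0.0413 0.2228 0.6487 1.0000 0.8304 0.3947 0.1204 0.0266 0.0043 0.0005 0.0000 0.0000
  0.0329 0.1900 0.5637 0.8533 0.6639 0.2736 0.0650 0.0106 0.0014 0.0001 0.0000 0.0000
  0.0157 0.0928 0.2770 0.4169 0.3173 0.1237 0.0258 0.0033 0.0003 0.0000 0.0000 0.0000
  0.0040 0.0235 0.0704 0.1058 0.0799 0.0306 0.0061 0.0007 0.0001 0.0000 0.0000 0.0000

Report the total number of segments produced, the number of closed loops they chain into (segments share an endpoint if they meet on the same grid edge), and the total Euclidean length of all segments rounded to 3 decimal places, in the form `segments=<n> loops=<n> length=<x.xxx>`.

segments=18 loops=1 length=13.790

cell (3,2): code 0100 → (3.551,3.000)–(4.000,2.522)
cell (3,3): code 1100 → (3.414,4.000)–(3.551,3.000)
cell (3,4): code 1000 → (4.000,4.816)–(3.414,4.000)
cell (4,2): code 0110 → (4.000,2.522)–(5.000,2.136)
cell (4,4): code 1101 → (4.518,5.000)–(4.000,4.816)
cell (4,5): code 1000 → (5.000,5.117)–(4.518,5.000)
cell (5,1): code 0100 → (5.720,2.000)–(6.000,1.951)
cell (5,2): code 1110 → (5.000,2.136)–(5.720,2.000)
cell (5,4): code 1011 → (6.000,4.883)–(5.485,5.000)
cell (5,5): code 0001 → (5.485,5.000)–(5.000,5.117)
cell (6,1): code 0110 → (6.000,1.951)–(7.000,1.742)
cell (6,4): code 1001 → (7.000,4.669)–(6.000,4.883)
cell (7,1): code 0110 → (7.000,1.742)–(8.000,1.934)
cell (7,4): code 1001 → (8.000,4.320)–(7.000,4.669)
cell (8,1): code 0010 → (8.000,1.934)–(8.086,2.000)
cell (8,2): code 0011 → (8.086,2.000)–(8.720,3.000)
cell (8,3): code 0011 → (8.720,3.000)–(8.360,4.000)
cell (8,4): code 0001 → (8.360,4.000)–(8.000,4.320)
total: 18 segments, chained into 1 closed loop(s), length Σ = 13.789789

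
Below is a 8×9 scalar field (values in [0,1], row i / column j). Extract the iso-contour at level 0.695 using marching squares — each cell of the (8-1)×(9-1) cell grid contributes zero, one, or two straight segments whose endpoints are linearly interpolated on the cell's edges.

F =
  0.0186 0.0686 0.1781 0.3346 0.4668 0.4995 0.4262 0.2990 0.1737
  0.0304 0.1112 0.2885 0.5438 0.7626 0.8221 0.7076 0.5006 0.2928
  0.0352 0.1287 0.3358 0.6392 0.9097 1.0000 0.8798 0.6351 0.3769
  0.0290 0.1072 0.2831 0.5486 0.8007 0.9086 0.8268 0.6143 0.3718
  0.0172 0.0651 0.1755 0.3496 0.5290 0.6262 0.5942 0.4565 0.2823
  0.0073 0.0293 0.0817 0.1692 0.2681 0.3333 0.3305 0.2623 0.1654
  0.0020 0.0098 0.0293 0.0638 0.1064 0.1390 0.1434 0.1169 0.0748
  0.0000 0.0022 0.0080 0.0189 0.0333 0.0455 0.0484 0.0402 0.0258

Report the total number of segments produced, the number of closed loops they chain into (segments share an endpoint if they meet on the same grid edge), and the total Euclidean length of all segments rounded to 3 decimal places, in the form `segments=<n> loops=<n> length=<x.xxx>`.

cell (0,3): code 0100 → (0.771,4.000)–(1.000,3.691)
cell (0,4): code 1100 → (0.606,5.000)–(0.771,4.000)
cell (0,5): code 1100 → (0.955,6.000)–(0.606,5.000)
cell (0,6): code 1000 → (1.000,6.061)–(0.955,6.000)
cell (1,3): code 0110 → (1.000,3.691)–(2.000,3.206)
cell (1,6): code 1001 → (2.000,6.755)–(1.000,6.061)
cell (2,3): code 0110 → (2.000,3.206)–(3.000,3.581)
cell (2,6): code 1001 → (3.000,6.620)–(2.000,6.755)
cell (3,3): code 0010 → (3.000,3.581)–(3.389,4.000)
cell (3,4): code 0011 → (3.389,4.000)–(3.756,5.000)
cell (3,5): code 0011 → (3.756,5.000)–(3.567,6.000)
cell (3,6): code 0001 → (3.567,6.000)–(3.000,6.620)
total: 12 segments, chained into 1 closed loop(s), length Σ = 10.433505

segments=12 loops=1 length=10.434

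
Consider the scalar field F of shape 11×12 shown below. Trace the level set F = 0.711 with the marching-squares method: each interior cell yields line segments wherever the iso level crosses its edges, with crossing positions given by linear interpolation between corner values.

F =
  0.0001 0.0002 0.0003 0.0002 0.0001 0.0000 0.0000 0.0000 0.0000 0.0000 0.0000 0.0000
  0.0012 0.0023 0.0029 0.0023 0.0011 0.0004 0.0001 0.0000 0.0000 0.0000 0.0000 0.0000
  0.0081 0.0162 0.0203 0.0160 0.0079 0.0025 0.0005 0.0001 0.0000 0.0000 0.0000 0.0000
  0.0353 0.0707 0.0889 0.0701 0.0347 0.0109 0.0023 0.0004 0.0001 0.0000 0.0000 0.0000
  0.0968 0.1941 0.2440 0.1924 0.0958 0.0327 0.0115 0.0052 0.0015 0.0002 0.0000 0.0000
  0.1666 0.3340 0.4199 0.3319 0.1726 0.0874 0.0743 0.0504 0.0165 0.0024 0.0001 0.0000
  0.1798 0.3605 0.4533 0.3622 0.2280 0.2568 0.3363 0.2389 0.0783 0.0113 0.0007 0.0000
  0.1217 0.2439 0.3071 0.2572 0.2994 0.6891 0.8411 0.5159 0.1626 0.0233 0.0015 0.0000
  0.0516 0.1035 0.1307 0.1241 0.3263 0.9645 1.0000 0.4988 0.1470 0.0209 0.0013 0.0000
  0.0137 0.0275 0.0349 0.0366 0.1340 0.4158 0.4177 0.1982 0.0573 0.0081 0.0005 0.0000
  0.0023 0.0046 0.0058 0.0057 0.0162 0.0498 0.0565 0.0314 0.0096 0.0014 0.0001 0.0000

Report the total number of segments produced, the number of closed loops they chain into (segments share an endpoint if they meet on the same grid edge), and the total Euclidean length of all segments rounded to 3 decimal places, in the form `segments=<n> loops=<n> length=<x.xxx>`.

segments=8 loops=1 length=5.923

cell (6,5): code 0100 → (6.742,6.000)–(7.000,5.144)
cell (6,6): code 1000 → (7.000,6.400)–(6.742,6.000)
cell (7,4): code 0100 → (7.080,5.000)–(8.000,4.603)
cell (7,5): code 1110 → (7.000,5.144)–(7.080,5.000)
cell (7,6): code 1001 → (8.000,6.577)–(7.000,6.400)
cell (8,4): code 0010 → (8.000,4.603)–(8.462,5.000)
cell (8,5): code 0011 → (8.462,5.000)–(8.496,6.000)
cell (8,6): code 0001 → (8.496,6.000)–(8.000,6.577)
total: 8 segments, chained into 1 closed loop(s), length Σ = 5.922993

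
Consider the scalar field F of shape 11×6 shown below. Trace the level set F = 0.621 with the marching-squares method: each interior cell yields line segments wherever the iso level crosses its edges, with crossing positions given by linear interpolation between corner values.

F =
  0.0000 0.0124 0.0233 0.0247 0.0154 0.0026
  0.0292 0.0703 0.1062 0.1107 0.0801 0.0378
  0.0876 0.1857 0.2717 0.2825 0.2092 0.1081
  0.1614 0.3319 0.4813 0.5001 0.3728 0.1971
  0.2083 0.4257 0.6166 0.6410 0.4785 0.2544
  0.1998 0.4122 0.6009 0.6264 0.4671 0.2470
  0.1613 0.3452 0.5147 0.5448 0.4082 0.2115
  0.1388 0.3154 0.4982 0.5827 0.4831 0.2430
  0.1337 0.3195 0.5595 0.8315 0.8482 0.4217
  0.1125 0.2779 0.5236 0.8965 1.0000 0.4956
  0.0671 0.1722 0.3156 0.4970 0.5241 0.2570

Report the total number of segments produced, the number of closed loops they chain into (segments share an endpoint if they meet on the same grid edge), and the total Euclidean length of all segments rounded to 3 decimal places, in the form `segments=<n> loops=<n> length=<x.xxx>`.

cell (3,2): code 0100 → (3.858,3.000)–(4.000,2.180)
cell (3,3): code 1000 → (4.000,3.123)–(3.858,3.000)
cell (4,2): code 0110 → (4.000,2.180)–(5.000,2.788)
cell (4,3): code 1001 → (5.000,3.034)–(4.000,3.123)
cell (5,2): code 0010 → (5.000,2.788)–(5.066,3.000)
cell (5,3): code 0001 → (5.066,3.000)–(5.000,3.034)
cell (7,2): code 0100 → (7.154,3.000)–(8.000,2.226)
cell (7,3): code 1100 → (7.378,4.000)–(7.154,3.000)
cell (7,4): code 1000 → (8.000,4.533)–(7.378,4.000)
cell (8,2): code 0110 → (8.000,2.226)–(9.000,2.261)
cell (8,4): code 1001 → (9.000,4.751)–(8.000,4.533)
cell (9,2): code 0010 → (9.000,2.261)–(9.690,3.000)
cell (9,3): code 0011 → (9.690,3.000)–(9.796,4.000)
cell (9,4): code 0001 → (9.796,4.000)–(9.000,4.751)
total: 14 segments, chained into 2 closed loop(s), length Σ = 11.616198

segments=14 loops=2 length=11.616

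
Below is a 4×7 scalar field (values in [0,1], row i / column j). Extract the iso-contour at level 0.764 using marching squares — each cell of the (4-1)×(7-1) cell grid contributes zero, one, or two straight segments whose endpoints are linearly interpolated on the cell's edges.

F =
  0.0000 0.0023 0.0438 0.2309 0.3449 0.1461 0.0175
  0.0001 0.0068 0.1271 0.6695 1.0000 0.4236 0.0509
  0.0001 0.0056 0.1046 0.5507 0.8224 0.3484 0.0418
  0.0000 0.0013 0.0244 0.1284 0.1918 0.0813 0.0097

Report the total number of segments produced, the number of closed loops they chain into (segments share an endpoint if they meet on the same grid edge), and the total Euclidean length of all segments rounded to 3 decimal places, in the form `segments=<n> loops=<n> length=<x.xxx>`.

cell (0,3): code 0100 → (0.640,4.000)–(1.000,3.286)
cell (0,4): code 1000 → (1.000,4.409)–(0.640,4.000)
cell (1,3): code 0110 → (1.000,3.286)–(2.000,3.785)
cell (1,4): code 1001 → (2.000,4.123)–(1.000,4.409)
cell (2,3): code 0010 → (2.000,3.785)–(2.093,4.000)
cell (2,4): code 0001 → (2.093,4.000)–(2.000,4.123)
total: 6 segments, chained into 1 closed loop(s), length Σ = 3.891138

segments=6 loops=1 length=3.891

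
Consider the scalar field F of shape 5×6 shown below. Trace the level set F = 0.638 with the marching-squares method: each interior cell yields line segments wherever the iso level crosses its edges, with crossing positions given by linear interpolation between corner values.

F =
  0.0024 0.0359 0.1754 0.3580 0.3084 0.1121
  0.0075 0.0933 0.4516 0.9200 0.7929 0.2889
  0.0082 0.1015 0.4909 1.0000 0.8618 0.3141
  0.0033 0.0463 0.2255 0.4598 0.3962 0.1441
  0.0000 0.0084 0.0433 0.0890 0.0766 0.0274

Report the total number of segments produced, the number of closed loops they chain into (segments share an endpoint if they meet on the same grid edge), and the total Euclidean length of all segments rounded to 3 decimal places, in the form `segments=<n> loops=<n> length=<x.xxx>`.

cell (0,2): code 0100 → (0.498,3.000)–(1.000,2.398)
cell (0,3): code 1100 → (0.680,4.000)–(0.498,3.000)
cell (0,4): code 1000 → (1.000,4.307)–(0.680,4.000)
cell (1,2): code 0110 → (1.000,2.398)–(2.000,2.289)
cell (1,4): code 1001 → (2.000,4.409)–(1.000,4.307)
cell (2,2): code 0010 → (2.000,2.289)–(2.670,3.000)
cell (2,3): code 0011 → (2.670,3.000)–(2.481,4.000)
cell (2,4): code 0001 → (2.481,4.000)–(2.000,4.409)
total: 8 segments, chained into 1 closed loop(s), length Σ = 6.880438

segments=8 loops=1 length=6.880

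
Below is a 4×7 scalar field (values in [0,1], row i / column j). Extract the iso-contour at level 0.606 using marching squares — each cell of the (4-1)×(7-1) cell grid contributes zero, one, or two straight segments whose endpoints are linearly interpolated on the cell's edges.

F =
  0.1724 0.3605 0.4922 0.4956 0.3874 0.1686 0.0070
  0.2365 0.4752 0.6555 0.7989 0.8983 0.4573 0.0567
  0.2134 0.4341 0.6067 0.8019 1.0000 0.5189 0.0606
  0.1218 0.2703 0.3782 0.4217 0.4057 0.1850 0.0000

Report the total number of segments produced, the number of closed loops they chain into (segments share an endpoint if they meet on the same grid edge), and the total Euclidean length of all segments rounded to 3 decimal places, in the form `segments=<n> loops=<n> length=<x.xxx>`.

segments=10 loops=1 length=8.582

cell (0,1): code 0100 → (0.697,2.000)–(1.000,1.725)
cell (0,2): code 1100 → (0.364,3.000)–(0.697,2.000)
cell (0,3): code 1100 → (0.428,4.000)–(0.364,3.000)
cell (0,4): code 1000 → (1.000,4.663)–(0.428,4.000)
cell (1,1): code 0110 → (1.000,1.725)–(2.000,1.996)
cell (1,4): code 1001 → (2.000,4.819)–(1.000,4.663)
cell (2,1): code 0010 → (2.000,1.996)–(2.003,2.000)
cell (2,2): code 0011 → (2.003,2.000)–(2.515,3.000)
cell (2,3): code 0011 → (2.515,3.000)–(2.663,4.000)
cell (2,4): code 0001 → (2.663,4.000)–(2.000,4.819)
total: 10 segments, chained into 1 closed loop(s), length Σ = 8.581735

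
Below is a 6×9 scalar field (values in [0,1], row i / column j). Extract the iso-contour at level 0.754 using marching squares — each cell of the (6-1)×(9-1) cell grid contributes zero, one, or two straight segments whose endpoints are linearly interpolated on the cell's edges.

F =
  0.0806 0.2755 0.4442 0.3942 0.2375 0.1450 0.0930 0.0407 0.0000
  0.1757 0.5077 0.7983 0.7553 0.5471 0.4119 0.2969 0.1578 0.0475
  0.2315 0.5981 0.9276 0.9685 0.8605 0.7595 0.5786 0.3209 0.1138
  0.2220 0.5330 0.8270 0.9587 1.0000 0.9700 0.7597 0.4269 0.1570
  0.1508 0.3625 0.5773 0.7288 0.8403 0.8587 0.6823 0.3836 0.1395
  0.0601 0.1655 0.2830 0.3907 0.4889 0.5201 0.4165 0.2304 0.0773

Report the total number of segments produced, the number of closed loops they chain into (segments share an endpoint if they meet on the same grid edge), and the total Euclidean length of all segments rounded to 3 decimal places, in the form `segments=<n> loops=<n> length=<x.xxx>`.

segments=18 loops=1 length=12.373

cell (0,1): code 0100 → (0.875,2.000)–(1.000,1.848)
cell (0,2): code 1100 → (0.996,3.000)–(0.875,2.000)
cell (0,3): code 1000 → (1.000,3.006)–(0.996,3.000)
cell (1,1): code 0110 → (1.000,1.848)–(2.000,1.473)
cell (1,3): code 1101 → (1.660,4.000)–(1.000,3.006)
cell (1,4): code 1100 → (1.984,5.000)–(1.660,4.000)
cell (1,5): code 1000 → (2.000,5.030)–(1.984,5.000)
cell (2,1): code 0110 → (2.000,1.473)–(3.000,1.752)
cell (2,5): code 1101 → (2.969,6.000)–(2.000,5.030)
cell (2,6): code 1000 → (3.000,6.017)–(2.969,6.000)
cell (3,1): code 0010 → (3.000,1.752)–(3.292,2.000)
cell (3,2): code 0011 → (3.292,2.000)–(3.890,3.000)
cell (3,3): code 0111 → (3.890,3.000)–(4.000,3.226)
cell (3,5): code 1011 → (4.000,5.594)–(3.074,6.000)
cell (3,6): code 0001 → (3.074,6.000)–(3.000,6.017)
cell (4,3): code 0010 → (4.000,3.226)–(4.246,4.000)
cell (4,4): code 0011 → (4.246,4.000)–(4.309,5.000)
cell (4,5): code 0001 → (4.309,5.000)–(4.000,5.594)
total: 18 segments, chained into 1 closed loop(s), length Σ = 12.372883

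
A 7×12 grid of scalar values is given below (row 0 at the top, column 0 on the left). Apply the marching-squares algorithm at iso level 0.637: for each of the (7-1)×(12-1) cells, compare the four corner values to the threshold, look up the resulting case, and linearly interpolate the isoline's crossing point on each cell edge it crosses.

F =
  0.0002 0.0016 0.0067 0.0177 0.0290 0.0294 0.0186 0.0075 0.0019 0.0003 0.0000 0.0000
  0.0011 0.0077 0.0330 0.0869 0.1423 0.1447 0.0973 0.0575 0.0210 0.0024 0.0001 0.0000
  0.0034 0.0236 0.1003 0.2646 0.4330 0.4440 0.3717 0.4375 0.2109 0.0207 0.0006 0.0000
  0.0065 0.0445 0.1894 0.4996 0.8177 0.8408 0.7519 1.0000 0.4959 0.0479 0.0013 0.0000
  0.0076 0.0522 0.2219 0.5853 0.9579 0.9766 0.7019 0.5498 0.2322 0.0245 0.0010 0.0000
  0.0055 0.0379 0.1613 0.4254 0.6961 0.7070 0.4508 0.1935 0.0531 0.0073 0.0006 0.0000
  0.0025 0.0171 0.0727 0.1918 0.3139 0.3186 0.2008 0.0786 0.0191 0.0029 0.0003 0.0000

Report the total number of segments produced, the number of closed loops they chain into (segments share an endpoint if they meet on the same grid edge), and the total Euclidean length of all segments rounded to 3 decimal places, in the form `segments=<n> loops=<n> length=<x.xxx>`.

segments=14 loops=1 length=11.834

cell (2,3): code 0100 → (2.530,4.000)–(3.000,3.432)
cell (2,4): code 1100 → (2.486,5.000)–(2.530,4.000)
cell (2,5): code 1100 → (2.698,6.000)–(2.486,5.000)
cell (2,6): code 1100 → (2.355,7.000)–(2.698,6.000)
cell (2,7): code 1000 → (3.000,7.720)–(2.355,7.000)
cell (3,3): code 0110 → (3.000,3.432)–(4.000,3.139)
cell (3,6): code 1011 → (4.000,6.427)–(3.806,7.000)
cell (3,7): code 0001 → (3.806,7.000)–(3.000,7.720)
cell (4,3): code 0110 → (4.000,3.139)–(5.000,3.782)
cell (4,5): code 1011 → (5.000,5.273)–(4.258,6.000)
cell (4,6): code 0001 → (4.258,6.000)–(4.000,6.427)
cell (5,3): code 0010 → (5.000,3.782)–(5.155,4.000)
cell (5,4): code 0011 → (5.155,4.000)–(5.180,5.000)
cell (5,5): code 0001 → (5.180,5.000)–(5.000,5.273)
total: 14 segments, chained into 1 closed loop(s), length Σ = 11.833830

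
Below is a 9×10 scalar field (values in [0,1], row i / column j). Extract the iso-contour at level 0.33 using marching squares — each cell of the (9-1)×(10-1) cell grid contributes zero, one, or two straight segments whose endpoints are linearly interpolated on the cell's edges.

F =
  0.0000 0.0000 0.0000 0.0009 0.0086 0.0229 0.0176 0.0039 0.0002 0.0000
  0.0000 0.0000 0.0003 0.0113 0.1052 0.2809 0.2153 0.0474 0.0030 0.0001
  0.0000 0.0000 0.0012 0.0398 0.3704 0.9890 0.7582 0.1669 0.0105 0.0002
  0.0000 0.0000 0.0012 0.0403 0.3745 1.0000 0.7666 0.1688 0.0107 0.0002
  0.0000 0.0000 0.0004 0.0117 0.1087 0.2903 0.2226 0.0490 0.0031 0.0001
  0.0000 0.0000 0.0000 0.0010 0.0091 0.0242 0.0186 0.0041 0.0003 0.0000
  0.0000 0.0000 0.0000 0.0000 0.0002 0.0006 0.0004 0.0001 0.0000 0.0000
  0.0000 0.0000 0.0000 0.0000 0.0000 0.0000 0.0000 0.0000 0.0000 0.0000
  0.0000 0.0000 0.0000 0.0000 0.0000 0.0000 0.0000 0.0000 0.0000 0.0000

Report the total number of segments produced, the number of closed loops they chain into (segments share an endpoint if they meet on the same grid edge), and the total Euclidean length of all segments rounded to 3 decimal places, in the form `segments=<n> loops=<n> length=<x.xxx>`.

cell (1,3): code 0100 → (1.848,4.000)–(2.000,3.878)
cell (1,4): code 1100 → (1.069,5.000)–(1.848,4.000)
cell (1,5): code 1100 → (1.211,6.000)–(1.069,5.000)
cell (1,6): code 1000 → (2.000,6.724)–(1.211,6.000)
cell (2,3): code 0110 → (2.000,3.878)–(3.000,3.867)
cell (2,6): code 1001 → (3.000,6.730)–(2.000,6.724)
cell (3,3): code 0010 → (3.000,3.867)–(3.167,4.000)
cell (3,4): code 0011 → (3.167,4.000)–(3.944,5.000)
cell (3,5): code 0011 → (3.944,5.000)–(3.803,6.000)
cell (3,6): code 0001 → (3.803,6.000)–(3.000,6.730)
total: 10 segments, chained into 1 closed loop(s), length Σ = 9.118521

segments=10 loops=1 length=9.119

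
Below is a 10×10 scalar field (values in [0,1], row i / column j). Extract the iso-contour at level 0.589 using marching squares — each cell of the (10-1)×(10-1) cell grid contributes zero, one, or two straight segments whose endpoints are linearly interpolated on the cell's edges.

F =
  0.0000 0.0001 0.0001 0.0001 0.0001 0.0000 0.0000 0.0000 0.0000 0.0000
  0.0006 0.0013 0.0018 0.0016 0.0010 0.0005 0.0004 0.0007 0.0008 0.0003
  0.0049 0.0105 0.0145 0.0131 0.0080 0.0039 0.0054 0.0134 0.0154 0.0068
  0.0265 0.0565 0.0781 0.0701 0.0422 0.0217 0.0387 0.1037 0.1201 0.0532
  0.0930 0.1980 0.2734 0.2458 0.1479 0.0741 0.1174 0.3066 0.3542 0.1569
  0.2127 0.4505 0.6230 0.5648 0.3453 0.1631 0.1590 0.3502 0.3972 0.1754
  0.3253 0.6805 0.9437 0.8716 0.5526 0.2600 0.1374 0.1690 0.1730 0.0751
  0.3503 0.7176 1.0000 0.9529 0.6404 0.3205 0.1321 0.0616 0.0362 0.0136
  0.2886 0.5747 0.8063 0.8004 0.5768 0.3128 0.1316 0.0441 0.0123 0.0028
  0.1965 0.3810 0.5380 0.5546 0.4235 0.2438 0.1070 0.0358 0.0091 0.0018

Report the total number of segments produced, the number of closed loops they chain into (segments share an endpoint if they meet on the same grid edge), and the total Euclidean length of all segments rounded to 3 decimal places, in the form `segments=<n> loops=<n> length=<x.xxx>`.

cell (4,1): code 0100 → (4.903,2.000)–(5.000,1.803)
cell (4,2): code 1000 → (5.000,2.584)–(4.903,2.000)
cell (5,0): code 0100 → (5.602,1.000)–(6.000,0.742)
cell (5,1): code 1110 → (5.000,1.803)–(5.602,1.000)
cell (5,2): code 1101 → (5.079,3.000)–(5.000,2.584)
cell (5,3): code 1000 → (6.000,3.886)–(5.079,3.000)
cell (6,0): code 0110 → (6.000,0.742)–(7.000,0.650)
cell (6,3): code 1101 → (6.415,4.000)–(6.000,3.886)
cell (6,4): code 1000 → (7.000,4.161)–(6.415,4.000)
cell (7,0): code 0010 → (7.000,0.650)–(7.900,1.000)
cell (7,1): code 0111 → (7.900,1.000)–(8.000,1.062)
cell (7,3): code 1011 → (8.000,3.945)–(7.808,4.000)
cell (7,4): code 0001 → (7.808,4.000)–(7.000,4.161)
cell (8,1): code 0010 → (8.000,1.062)–(8.810,2.000)
cell (8,2): code 0011 → (8.810,2.000)–(8.860,3.000)
cell (8,3): code 0001 → (8.860,3.000)–(8.000,3.945)
total: 16 segments, chained into 1 closed loop(s), length Σ = 11.657621

segments=16 loops=1 length=11.658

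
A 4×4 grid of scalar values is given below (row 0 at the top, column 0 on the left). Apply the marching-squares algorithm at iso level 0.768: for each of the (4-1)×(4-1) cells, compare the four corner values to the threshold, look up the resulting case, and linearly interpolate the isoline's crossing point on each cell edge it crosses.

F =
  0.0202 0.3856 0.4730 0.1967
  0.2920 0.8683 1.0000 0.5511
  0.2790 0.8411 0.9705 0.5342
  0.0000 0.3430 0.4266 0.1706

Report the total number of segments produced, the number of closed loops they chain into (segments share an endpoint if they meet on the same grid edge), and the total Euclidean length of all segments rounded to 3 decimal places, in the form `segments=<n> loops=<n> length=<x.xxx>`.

cell (0,0): code 0100 → (0.792,1.000)–(1.000,0.826)
cell (0,1): code 1100 → (0.560,2.000)–(0.792,1.000)
cell (0,2): code 1000 → (1.000,2.517)–(0.560,2.000)
cell (1,0): code 0110 → (1.000,0.826)–(2.000,0.870)
cell (1,2): code 1001 → (2.000,2.464)–(1.000,2.517)
cell (2,0): code 0010 → (2.000,0.870)–(2.147,1.000)
cell (2,1): code 0011 → (2.147,1.000)–(2.372,2.000)
cell (2,2): code 0001 → (2.372,2.000)–(2.000,2.464)
total: 8 segments, chained into 1 closed loop(s), length Σ = 5.795174

segments=8 loops=1 length=5.795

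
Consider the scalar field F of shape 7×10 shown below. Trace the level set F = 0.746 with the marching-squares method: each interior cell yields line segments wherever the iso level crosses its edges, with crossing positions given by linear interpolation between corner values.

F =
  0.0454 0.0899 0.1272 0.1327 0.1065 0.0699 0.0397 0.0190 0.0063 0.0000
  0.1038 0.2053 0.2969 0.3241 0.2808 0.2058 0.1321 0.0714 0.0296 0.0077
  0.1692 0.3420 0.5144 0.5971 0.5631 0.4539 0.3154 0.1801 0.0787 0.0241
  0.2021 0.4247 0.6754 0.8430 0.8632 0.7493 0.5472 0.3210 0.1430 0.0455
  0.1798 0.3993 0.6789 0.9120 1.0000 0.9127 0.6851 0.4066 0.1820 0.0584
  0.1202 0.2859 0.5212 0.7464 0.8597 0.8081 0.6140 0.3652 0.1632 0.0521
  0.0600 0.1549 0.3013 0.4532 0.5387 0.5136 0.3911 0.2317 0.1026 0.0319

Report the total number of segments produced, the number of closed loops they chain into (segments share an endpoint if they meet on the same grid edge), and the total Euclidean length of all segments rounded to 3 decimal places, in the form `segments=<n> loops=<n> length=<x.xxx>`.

cell (2,2): code 0100 → (2.606,3.000)–(3.000,2.421)
cell (2,3): code 1100 → (2.609,4.000)–(2.606,3.000)
cell (2,4): code 1100 → (2.989,5.000)–(2.609,4.000)
cell (2,5): code 1000 → (3.000,5.016)–(2.989,5.000)
cell (3,2): code 0110 → (3.000,2.421)–(4.000,2.288)
cell (3,5): code 1001 → (4.000,5.732)–(3.000,5.016)
cell (4,2): code 0110 → (4.000,2.288)–(5.000,2.998)
cell (4,5): code 1001 → (5.000,5.320)–(4.000,5.732)
cell (5,2): code 0010 → (5.000,2.998)–(5.001,3.000)
cell (5,3): code 0011 → (5.001,3.000)–(5.354,4.000)
cell (5,4): code 0011 → (5.354,4.000)–(5.211,5.000)
cell (5,5): code 0001 → (5.211,5.000)–(5.000,5.320)
total: 12 segments, chained into 1 closed loop(s), length Σ = 9.792974

segments=12 loops=1 length=9.793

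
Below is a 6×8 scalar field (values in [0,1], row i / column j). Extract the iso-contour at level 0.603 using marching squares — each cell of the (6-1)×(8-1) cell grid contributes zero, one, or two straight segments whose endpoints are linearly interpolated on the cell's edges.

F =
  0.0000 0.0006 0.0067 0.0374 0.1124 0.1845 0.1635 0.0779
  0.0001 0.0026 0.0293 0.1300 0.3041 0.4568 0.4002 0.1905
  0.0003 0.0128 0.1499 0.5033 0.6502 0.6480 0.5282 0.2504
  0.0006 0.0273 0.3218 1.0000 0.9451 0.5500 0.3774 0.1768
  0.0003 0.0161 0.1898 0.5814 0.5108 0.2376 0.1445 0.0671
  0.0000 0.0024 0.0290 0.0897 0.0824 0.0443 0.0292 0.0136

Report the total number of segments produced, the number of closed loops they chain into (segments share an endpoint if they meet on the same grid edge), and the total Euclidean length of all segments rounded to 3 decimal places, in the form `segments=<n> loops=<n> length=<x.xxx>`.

segments=10 loops=1 length=7.944

cell (1,3): code 0100 → (1.864,4.000)–(2.000,3.679)
cell (1,4): code 1100 → (1.765,5.000)–(1.864,4.000)
cell (1,5): code 1000 → (2.000,5.376)–(1.765,5.000)
cell (2,2): code 0100 → (2.201,3.000)–(3.000,2.415)
cell (2,3): code 1110 → (2.000,3.679)–(2.201,3.000)
cell (2,4): code 1011 → (3.000,4.866)–(2.459,5.000)
cell (2,5): code 0001 → (2.459,5.000)–(2.000,5.376)
cell (3,2): code 0010 → (3.000,2.415)–(3.948,3.000)
cell (3,3): code 0011 → (3.948,3.000)–(3.788,4.000)
cell (3,4): code 0001 → (3.788,4.000)–(3.000,4.866)
total: 10 segments, chained into 1 closed loop(s), length Σ = 7.944006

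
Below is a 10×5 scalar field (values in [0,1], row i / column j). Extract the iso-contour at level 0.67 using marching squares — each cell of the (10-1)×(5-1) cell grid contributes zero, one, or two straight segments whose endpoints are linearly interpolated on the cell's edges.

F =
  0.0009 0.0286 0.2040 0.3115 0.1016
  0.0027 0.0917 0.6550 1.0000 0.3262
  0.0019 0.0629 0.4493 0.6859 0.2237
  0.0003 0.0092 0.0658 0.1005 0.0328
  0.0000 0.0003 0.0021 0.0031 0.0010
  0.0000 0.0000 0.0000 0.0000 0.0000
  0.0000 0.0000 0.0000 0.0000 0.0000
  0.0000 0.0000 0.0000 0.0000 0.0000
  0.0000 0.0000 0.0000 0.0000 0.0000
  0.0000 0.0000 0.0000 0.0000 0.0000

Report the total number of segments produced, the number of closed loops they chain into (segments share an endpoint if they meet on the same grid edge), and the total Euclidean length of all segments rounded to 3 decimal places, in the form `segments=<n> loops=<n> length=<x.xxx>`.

segments=6 loops=1 length=4.309

cell (0,2): code 0100 → (0.521,3.000)–(1.000,2.043)
cell (0,3): code 1000 → (1.000,3.490)–(0.521,3.000)
cell (1,2): code 0110 → (1.000,2.043)–(2.000,2.933)
cell (1,3): code 1001 → (2.000,3.034)–(1.000,3.490)
cell (2,2): code 0010 → (2.000,2.933)–(2.027,3.000)
cell (2,3): code 0001 → (2.027,3.000)–(2.000,3.034)
total: 6 segments, chained into 1 closed loop(s), length Σ = 4.308511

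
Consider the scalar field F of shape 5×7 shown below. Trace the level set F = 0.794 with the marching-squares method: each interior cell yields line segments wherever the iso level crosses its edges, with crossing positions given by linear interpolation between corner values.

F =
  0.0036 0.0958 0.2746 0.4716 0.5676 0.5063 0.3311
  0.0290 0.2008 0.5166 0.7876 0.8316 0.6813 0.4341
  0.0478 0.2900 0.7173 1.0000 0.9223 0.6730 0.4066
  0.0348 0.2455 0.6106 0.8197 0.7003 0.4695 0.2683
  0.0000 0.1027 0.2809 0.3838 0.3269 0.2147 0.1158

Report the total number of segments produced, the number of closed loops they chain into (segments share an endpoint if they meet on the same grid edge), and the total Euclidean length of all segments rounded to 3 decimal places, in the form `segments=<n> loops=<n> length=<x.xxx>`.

cell (0,3): code 0100 → (0.858,4.000)–(1.000,3.145)
cell (0,4): code 1000 → (1.000,4.250)–(0.858,4.000)
cell (1,2): code 0100 → (1.030,3.000)–(2.000,2.271)
cell (1,3): code 1110 → (1.000,3.145)–(1.030,3.000)
cell (1,4): code 1001 → (2.000,4.515)–(1.000,4.250)
cell (2,2): code 0110 → (2.000,2.271)–(3.000,2.877)
cell (2,3): code 1011 → (3.000,3.215)–(2.578,4.000)
cell (2,4): code 0001 → (2.578,4.000)–(2.000,4.515)
cell (3,2): code 0010 → (3.000,2.877)–(3.059,3.000)
cell (3,3): code 0001 → (3.059,3.000)–(3.000,3.215)
total: 10 segments, chained into 1 closed loop(s), length Σ = 6.743815

segments=10 loops=1 length=6.744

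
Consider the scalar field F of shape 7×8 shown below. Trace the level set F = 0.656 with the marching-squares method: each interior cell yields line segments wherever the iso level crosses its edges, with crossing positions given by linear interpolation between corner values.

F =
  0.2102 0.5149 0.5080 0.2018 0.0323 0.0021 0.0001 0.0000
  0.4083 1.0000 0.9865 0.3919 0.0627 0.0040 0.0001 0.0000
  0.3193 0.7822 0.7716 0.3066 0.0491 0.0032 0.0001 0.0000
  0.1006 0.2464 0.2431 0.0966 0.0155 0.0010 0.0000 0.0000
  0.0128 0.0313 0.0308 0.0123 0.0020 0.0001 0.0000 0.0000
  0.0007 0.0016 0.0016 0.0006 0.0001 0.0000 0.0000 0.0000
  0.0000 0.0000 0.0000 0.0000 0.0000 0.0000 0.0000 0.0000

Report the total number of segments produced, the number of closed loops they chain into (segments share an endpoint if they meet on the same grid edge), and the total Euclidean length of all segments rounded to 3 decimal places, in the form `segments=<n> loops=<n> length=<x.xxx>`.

segments=8 loops=1 length=6.588

cell (0,0): code 0100 → (0.291,1.000)–(1.000,0.419)
cell (0,1): code 1100 → (0.309,2.000)–(0.291,1.000)
cell (0,2): code 1000 → (1.000,2.556)–(0.309,2.000)
cell (1,0): code 0110 → (1.000,0.419)–(2.000,0.727)
cell (1,2): code 1001 → (2.000,2.249)–(1.000,2.556)
cell (2,0): code 0010 → (2.000,0.727)–(2.236,1.000)
cell (2,1): code 0011 → (2.236,1.000)–(2.219,2.000)
cell (2,2): code 0001 → (2.219,2.000)–(2.000,2.249)
total: 8 segments, chained into 1 closed loop(s), length Σ = 6.587998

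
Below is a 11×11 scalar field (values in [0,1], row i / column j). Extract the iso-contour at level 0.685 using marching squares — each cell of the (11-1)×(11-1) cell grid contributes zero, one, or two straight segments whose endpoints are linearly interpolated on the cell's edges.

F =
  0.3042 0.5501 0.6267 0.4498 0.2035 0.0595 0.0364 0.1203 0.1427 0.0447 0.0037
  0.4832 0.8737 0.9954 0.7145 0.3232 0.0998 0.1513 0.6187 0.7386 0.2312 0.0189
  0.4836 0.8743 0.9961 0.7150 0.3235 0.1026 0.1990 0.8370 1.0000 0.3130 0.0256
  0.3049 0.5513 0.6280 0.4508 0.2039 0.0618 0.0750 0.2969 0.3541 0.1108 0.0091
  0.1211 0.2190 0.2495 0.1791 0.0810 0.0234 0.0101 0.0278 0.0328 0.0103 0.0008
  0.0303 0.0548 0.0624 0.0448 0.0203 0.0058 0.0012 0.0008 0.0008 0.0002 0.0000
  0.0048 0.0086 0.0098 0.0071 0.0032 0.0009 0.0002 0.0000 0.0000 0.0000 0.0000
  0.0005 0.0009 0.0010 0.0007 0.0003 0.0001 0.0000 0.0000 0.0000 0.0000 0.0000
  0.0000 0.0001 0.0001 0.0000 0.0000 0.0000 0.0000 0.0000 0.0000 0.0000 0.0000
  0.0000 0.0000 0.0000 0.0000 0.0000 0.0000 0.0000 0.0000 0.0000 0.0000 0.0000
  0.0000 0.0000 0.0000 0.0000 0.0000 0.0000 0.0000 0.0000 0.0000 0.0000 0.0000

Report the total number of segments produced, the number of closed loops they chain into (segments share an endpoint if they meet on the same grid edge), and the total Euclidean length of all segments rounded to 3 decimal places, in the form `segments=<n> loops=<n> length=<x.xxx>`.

cell (0,0): code 0100 → (0.417,1.000)–(1.000,0.517)
cell (0,1): code 1100 → (0.158,2.000)–(0.417,1.000)
cell (0,2): code 1100 → (0.889,3.000)–(0.158,2.000)
cell (0,3): code 1000 → (1.000,3.075)–(0.889,3.000)
cell (0,7): code 0100 → (0.910,8.000)–(1.000,7.553)
cell (0,8): code 1000 → (1.000,8.106)–(0.910,8.000)
cell (1,0): code 0110 → (1.000,0.517)–(2.000,0.515)
cell (1,3): code 1001 → (2.000,3.077)–(1.000,3.075)
cell (1,6): code 0100 → (1.304,7.000)–(2.000,6.762)
cell (1,7): code 1110 → (1.000,7.553)–(1.304,7.000)
cell (1,8): code 1001 → (2.000,8.459)–(1.000,8.106)
cell (2,0): code 0010 → (2.000,0.515)–(2.586,1.000)
cell (2,1): code 0011 → (2.586,1.000)–(2.845,2.000)
cell (2,2): code 0011 → (2.845,2.000)–(2.114,3.000)
cell (2,3): code 0001 → (2.114,3.000)–(2.000,3.077)
cell (2,6): code 0010 → (2.000,6.762)–(2.281,7.000)
cell (2,7): code 0011 → (2.281,7.000)–(2.488,8.000)
cell (2,8): code 0001 → (2.488,8.000)–(2.000,8.459)
total: 18 segments, chained into 2 closed loop(s), length Σ = 13.413782

segments=18 loops=2 length=13.414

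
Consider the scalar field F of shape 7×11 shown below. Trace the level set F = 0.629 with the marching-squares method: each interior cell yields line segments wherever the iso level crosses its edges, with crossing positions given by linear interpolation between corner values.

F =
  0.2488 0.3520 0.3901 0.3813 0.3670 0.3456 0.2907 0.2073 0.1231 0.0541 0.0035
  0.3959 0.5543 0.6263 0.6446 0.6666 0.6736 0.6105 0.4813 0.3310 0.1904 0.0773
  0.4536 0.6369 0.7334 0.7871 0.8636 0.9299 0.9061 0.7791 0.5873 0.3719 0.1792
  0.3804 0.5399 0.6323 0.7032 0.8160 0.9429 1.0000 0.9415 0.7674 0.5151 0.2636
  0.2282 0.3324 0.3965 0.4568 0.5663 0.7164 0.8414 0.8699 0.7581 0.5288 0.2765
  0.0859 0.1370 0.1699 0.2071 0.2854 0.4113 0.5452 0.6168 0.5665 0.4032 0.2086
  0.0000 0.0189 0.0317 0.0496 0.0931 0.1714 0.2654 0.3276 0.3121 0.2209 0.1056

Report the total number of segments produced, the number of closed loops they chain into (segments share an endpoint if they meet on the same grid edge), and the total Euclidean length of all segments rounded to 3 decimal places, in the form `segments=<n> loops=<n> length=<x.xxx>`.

segments=24 loops=1 length=18.512

cell (0,2): code 0100 → (0.941,3.000)–(1.000,2.148)
cell (0,3): code 1100 → (0.874,4.000)–(0.941,3.000)
cell (0,4): code 1100 → (0.864,5.000)–(0.874,4.000)
cell (0,5): code 1000 → (1.000,5.707)–(0.864,5.000)
cell (1,0): code 0100 → (1.904,1.000)–(2.000,0.957)
cell (1,1): code 1100 → (1.025,2.000)–(1.904,1.000)
cell (1,2): code 1110 → (1.000,2.148)–(1.025,2.000)
cell (1,5): code 1101 → (1.063,6.000)–(1.000,5.707)
cell (1,6): code 1100 → (1.496,7.000)–(1.063,6.000)
cell (1,7): code 1000 → (2.000,7.783)–(1.496,7.000)
cell (2,0): code 0010 → (2.000,0.957)–(2.081,1.000)
cell (2,1): code 0111 → (2.081,1.000)–(3.000,1.964)
cell (2,7): code 1101 → (2.232,8.000)–(2.000,7.783)
cell (2,8): code 1000 → (3.000,8.549)–(2.232,8.000)
cell (3,1): code 0010 → (3.000,1.964)–(3.014,2.000)
cell (3,2): code 0011 → (3.014,2.000)–(3.301,3.000)
cell (3,3): code 0011 → (3.301,3.000)–(3.749,4.000)
cell (3,4): code 0111 → (3.749,4.000)–(4.000,4.418)
cell (3,8): code 1001 → (4.000,8.563)–(3.000,8.549)
cell (4,4): code 0010 → (4.000,4.418)–(4.286,5.000)
cell (4,5): code 0011 → (4.286,5.000)–(4.717,6.000)
cell (4,6): code 0011 → (4.717,6.000)–(4.952,7.000)
cell (4,7): code 0011 → (4.952,7.000)–(4.674,8.000)
cell (4,8): code 0001 → (4.674,8.000)–(4.000,8.563)
total: 24 segments, chained into 1 closed loop(s), length Σ = 18.511618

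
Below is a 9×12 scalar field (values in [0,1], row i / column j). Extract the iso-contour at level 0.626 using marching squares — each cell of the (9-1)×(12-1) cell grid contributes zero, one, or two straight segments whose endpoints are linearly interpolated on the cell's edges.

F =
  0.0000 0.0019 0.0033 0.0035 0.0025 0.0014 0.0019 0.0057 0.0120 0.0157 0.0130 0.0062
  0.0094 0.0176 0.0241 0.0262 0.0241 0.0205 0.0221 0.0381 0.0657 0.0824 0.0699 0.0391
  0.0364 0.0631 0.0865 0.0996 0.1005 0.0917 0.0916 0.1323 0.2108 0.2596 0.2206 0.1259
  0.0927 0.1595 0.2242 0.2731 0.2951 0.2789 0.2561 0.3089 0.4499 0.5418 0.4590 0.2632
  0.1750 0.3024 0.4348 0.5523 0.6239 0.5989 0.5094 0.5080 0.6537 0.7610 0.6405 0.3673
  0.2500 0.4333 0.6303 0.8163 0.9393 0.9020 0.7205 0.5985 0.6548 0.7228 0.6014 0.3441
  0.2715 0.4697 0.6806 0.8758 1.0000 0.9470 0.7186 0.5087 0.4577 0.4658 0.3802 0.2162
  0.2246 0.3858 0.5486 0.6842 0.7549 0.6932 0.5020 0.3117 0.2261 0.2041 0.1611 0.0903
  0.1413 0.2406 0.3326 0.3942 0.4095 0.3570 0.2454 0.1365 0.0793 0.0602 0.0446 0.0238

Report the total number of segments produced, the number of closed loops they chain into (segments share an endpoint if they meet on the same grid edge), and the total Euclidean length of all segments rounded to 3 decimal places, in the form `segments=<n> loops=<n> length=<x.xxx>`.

cell (3,7): code 0100 → (3.864,8.000)–(4.000,7.810)
cell (3,8): code 1100 → (3.384,9.000)–(3.864,8.000)
cell (3,9): code 1100 → (3.920,10.000)–(3.384,9.000)
cell (3,10): code 1000 → (4.000,10.053)–(3.920,10.000)
cell (4,1): code 0100 → (4.978,2.000)–(5.000,1.978)
cell (4,2): code 1100 → (4.279,3.000)–(4.978,2.000)
cell (4,3): code 1100 → (4.007,4.000)–(4.279,3.000)
cell (4,4): code 1100 → (4.089,5.000)–(4.007,4.000)
cell (4,5): code 1100 → (4.552,6.000)–(4.089,5.000)
cell (4,6): code 1000 → (5.000,6.775)–(4.552,6.000)
cell (4,7): code 0110 → (4.000,7.810)–(5.000,7.488)
cell (4,9): code 1011 → (5.000,9.797)–(4.371,10.000)
cell (4,10): code 0001 → (4.371,10.000)–(4.000,10.053)
cell (5,1): code 0110 → (5.000,1.978)–(6.000,1.741)
cell (5,6): code 1001 → (6.000,6.441)–(5.000,6.775)
cell (5,7): code 0010 → (5.000,7.488)–(5.146,8.000)
cell (5,8): code 0011 → (5.146,8.000)–(5.377,9.000)
cell (5,9): code 0001 → (5.377,9.000)–(5.000,9.797)
cell (6,1): code 0010 → (6.000,1.741)–(6.414,2.000)
cell (6,2): code 0111 → (6.414,2.000)–(7.000,2.571)
cell (6,5): code 1011 → (7.000,5.351)–(6.428,6.000)
cell (6,6): code 0001 → (6.428,6.000)–(6.000,6.441)
cell (7,2): code 0010 → (7.000,2.571)–(7.201,3.000)
cell (7,3): code 0011 → (7.201,3.000)–(7.373,4.000)
cell (7,4): code 0011 → (7.373,4.000)–(7.200,5.000)
cell (7,5): code 0001 → (7.200,5.000)–(7.000,5.351)
total: 26 segments, chained into 2 closed loop(s), length Σ = 20.162275

segments=26 loops=2 length=20.162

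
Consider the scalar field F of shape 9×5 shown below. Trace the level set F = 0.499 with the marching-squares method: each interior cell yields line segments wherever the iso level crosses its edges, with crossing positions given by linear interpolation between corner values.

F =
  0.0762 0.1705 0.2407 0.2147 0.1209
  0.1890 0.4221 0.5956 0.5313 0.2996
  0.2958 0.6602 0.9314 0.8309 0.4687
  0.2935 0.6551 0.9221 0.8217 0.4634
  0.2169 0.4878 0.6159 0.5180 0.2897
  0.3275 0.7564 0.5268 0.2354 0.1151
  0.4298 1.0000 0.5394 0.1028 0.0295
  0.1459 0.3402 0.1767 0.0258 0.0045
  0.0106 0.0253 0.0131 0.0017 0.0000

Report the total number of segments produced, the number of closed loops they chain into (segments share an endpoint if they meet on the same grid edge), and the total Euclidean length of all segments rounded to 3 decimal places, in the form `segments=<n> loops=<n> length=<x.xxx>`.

cell (0,1): code 0100 → (0.728,2.000)–(1.000,1.443)
cell (0,2): code 1100 → (0.898,3.000)–(0.728,2.000)
cell (0,3): code 1000 → (1.000,3.139)–(0.898,3.000)
cell (1,0): code 0100 → (1.323,1.000)–(2.000,0.558)
cell (1,1): code 1110 → (1.000,1.443)–(1.323,1.000)
cell (1,3): code 1001 → (2.000,3.916)–(1.000,3.139)
cell (2,0): code 0110 → (2.000,0.558)–(3.000,0.568)
cell (2,3): code 1001 → (3.000,3.901)–(2.000,3.916)
cell (3,0): code 0010 → (3.000,0.568)–(3.933,1.000)
cell (3,1): code 0111 → (3.933,1.000)–(4.000,1.087)
cell (3,3): code 1001 → (4.000,3.083)–(3.000,3.901)
cell (4,0): code 0100 → (4.042,1.000)–(5.000,0.400)
cell (4,1): code 1110 → (4.000,1.087)–(4.042,1.000)
cell (4,2): code 1011 → (5.000,2.095)–(4.067,3.000)
cell (4,3): code 0001 → (4.067,3.000)–(4.000,3.083)
cell (5,0): code 0110 → (5.000,0.400)–(6.000,0.121)
cell (5,2): code 1001 → (6.000,2.093)–(5.000,2.095)
cell (6,0): code 0010 → (6.000,0.121)–(6.759,1.000)
cell (6,1): code 0011 → (6.759,1.000)–(6.111,2.000)
cell (6,2): code 0001 → (6.111,2.000)–(6.000,2.093)
total: 20 segments, chained into 1 closed loop(s), length Σ = 16.029972

segments=20 loops=1 length=16.030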